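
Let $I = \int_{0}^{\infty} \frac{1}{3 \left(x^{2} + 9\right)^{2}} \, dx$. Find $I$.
$\frac{\pi}{324}$

Begin with the known result
$$J(a) = \int_{0}^{\infty} \frac{1}{3 \left(a^{2} + x^{2}\right)} \, dx = \frac{\pi}{6 a}.$$

Differentiating under the integral sign with respect to $a$,
$$\frac{dJ}{da} = \int_{0}^{\infty} - \frac{2 a}{3 \left(a^{2} + x^{2}\right)^{2}} \, dx = - \frac{\pi}{6 a^{2}},$$
so $\int_{0}^{\infty} \frac{1}{3 \left(a^{2} + x^{2}\right)^{2}} \, dx = \frac{\pi}{12 a^{3}}$.

Setting $a = 3$:
$$I = \frac{\pi}{324}.$$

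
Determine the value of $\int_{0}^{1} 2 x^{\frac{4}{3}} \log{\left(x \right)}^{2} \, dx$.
$\frac{108}{343}$

Begin with the known integral
$$J(a) = \int_{0}^{1} 2 x^{a} \, dx = \frac{2}{a + 1}.$$

Differentiating under the integral sign brings down a factor of $\ln x$:
$$\frac{dJ}{da} = \int_{0}^{1} 2 x^{a} \log{\left(x \right)} \, dx = - \frac{2}{\left(a + 1\right)^{2}}.$$

Repeating twice in total — each differentiation brings down another $\ln x$ — gives
$$\frac{d^{2}J}{da^{2}} = \int_{0}^{1} 2 x^{a} \log{\left(x \right)}^{2} \, dx = \frac{4}{\left(a + 1\right)^{3}},$$
and the integrand here is exactly the target integrand, so $I = \frac{4}{\left(a + 1\right)^{3}}$.

Setting $a = \frac{4}{3}$:
$$I = \frac{108}{343}.$$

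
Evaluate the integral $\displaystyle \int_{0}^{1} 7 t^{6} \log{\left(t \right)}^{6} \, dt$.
$\frac{720}{117649}$

Consider the simpler parametrised integral
$$J(a) = \int_{0}^{1} 7 t^{a} \, dt = \frac{7}{a + 1}.$$

Differentiating under the integral sign brings down a factor of $\ln t$:
$$\frac{dJ}{da} = \int_{0}^{1} 7 t^{a} \log{\left(t \right)} \, dt = - \frac{7}{\left(a + 1\right)^{2}}.$$

Repeating $6$ times in total — each differentiation brings down another $\ln t$ — gives
$$\frac{d^{6}J}{da^{6}} = \int_{0}^{1} 7 t^{a} \log{\left(t \right)}^{6} \, dt = \frac{5040}{\left(a + 1\right)^{7}},$$
and the integrand here is exactly the target integrand, so $I = \frac{5040}{\left(a + 1\right)^{7}}$.

Setting $a = 6$:
$$I = \frac{720}{117649}.$$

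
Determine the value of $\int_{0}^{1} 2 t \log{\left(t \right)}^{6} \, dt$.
$\frac{45}{4}$

Begin with the known integral
$$J(a) = \int_{0}^{1} 2 t^{a} \, dt = \frac{2}{a + 1}.$$

Differentiating under the integral sign brings down a factor of $\ln t$:
$$\frac{dJ}{da} = \int_{0}^{1} 2 t^{a} \log{\left(t \right)} \, dt = - \frac{2}{\left(a + 1\right)^{2}}.$$

Repeating $6$ times in total — each differentiation brings down another $\ln t$ — gives
$$\frac{d^{6}J}{da^{6}} = \int_{0}^{1} 2 t^{a} \log{\left(t \right)}^{6} \, dt = \frac{1440}{\left(a + 1\right)^{7}},$$
and the integrand here is exactly the target integrand, so $I = \frac{1440}{\left(a + 1\right)^{7}}$.

Setting $a = 1$:
$$I = \frac{45}{4}.$$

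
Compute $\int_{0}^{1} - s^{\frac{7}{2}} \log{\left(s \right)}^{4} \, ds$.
$- \frac{256}{19683}$

Start from the elementary integral
$$J(a) = \int_{0}^{1} - s^{a} \, ds = - \frac{1}{a + 1}.$$

Differentiating under the integral sign brings down a factor of $\ln s$:
$$\frac{dJ}{da} = \int_{0}^{1} - s^{a} \log{\left(s \right)} \, ds = \frac{1}{\left(a + 1\right)^{2}}.$$

Repeating $4$ times in total — each differentiation brings down another $\ln s$ — gives
$$\frac{d^{4}J}{da^{4}} = \int_{0}^{1} - s^{a} \log{\left(s \right)}^{4} \, ds = - \frac{24}{\left(a + 1\right)^{5}},$$
and the integrand here is exactly the target integrand, so $I = - \frac{24}{\left(a + 1\right)^{5}}$.

Setting $a = \frac{7}{2}$:
$$I = - \frac{256}{19683}.$$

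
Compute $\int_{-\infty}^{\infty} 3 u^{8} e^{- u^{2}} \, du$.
$\frac{315 \sqrt{\pi}}{16}$

Begin with the known integral
$$J(a) = \int_{-\infty}^{\infty} 3 e^{- a u^{2}} \, du = \frac{3 \sqrt{\pi}}{\sqrt{a}}.$$

Differentiating under the integral sign brings down a factor of $(-u^2)$:
$$\frac{dJ}{da} = \int_{-\infty}^{\infty} - 3 u^{2} e^{- a u^{2}} \, du = - \frac{3 \sqrt{\pi}}{2 a^{\frac{3}{2}}}.$$

Repeating $4$ times in total — each differentiation brings down another $(-u^2)$ — gives
$$\frac{d^{4}J}{da^{4}} = \int_{-\infty}^{\infty} 3 u^{8} e^{- a u^{2}} \, du = \frac{315 \sqrt{\pi}}{16 a^{\frac{9}{2}}},$$
and the integrand here is exactly the target integrand, so $I = \frac{315 \sqrt{\pi}}{16 a^{\frac{9}{2}}}$.

Setting $a = 1$:
$$I = \frac{315 \sqrt{\pi}}{16}.$$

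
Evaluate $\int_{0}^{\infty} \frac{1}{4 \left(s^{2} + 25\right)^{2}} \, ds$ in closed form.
$\frac{\pi}{2000}$

Start from the standard arctangent integral
$$J(a) = \int_{0}^{\infty} \frac{1}{4 \left(a^{2} + s^{2}\right)} \, ds = \frac{\pi}{8 a}.$$

Differentiating under the integral sign with respect to $a$,
$$\frac{dJ}{da} = \int_{0}^{\infty} - \frac{a}{2 \left(a^{2} + s^{2}\right)^{2}} \, ds = - \frac{\pi}{8 a^{2}},$$
so $\int_{0}^{\infty} \frac{1}{4 \left(a^{2} + s^{2}\right)^{2}} \, ds = \frac{\pi}{16 a^{3}}$.

Setting $a = 5$:
$$I = \frac{\pi}{2000}.$$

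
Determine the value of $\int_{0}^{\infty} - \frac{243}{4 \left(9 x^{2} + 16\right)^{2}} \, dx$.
$- \frac{81 \pi}{1024}$

Begin with the known result
$$J(a) = \int_{0}^{\infty} - \frac{3}{4 \left(a^{2} + x^{2}\right)} \, dx = - \frac{3 \pi}{8 a}.$$

Differentiating under the integral sign with respect to $a$,
$$\frac{dJ}{da} = \int_{0}^{\infty} \frac{3 a}{2 \left(a^{2} + x^{2}\right)^{2}} \, dx = \frac{3 \pi}{8 a^{2}},$$
so $\int_{0}^{\infty} - \frac{3}{4 \left(a^{2} + x^{2}\right)^{2}} \, dx = - \frac{3 \pi}{16 a^{3}}$.

Setting $a = \frac{4}{3}$:
$$I = - \frac{81 \pi}{1024}.$$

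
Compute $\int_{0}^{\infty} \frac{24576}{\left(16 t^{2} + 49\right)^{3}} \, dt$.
$\frac{1152 \pi}{16807}$

Recall the elementary integral
$$J(a) = \int_{0}^{\infty} \frac{6}{a^{2} + t^{2}} \, dt = \frac{3 \pi}{a}.$$

Differentiating under the integral sign with respect to $a$,
$$\frac{dJ}{da} = \int_{0}^{\infty} - \frac{12 a}{\left(a^{2} + t^{2}\right)^{2}} \, dt = - \frac{3 \pi}{a^{2}},$$
so $\int_{0}^{\infty} \frac{6}{\left(a^{2} + t^{2}\right)^{2}} \, dt = \frac{3 \pi}{2 a^{3}}$.

Repeating — each differentiation of $1/(t^2+a^2)^j$ produces $-2ja/(t^2+a^2)^{j+1}$ — and dividing through by $-2ja$ at each step yields, after $2$ differentiations in total,
$$\int_{0}^{\infty} \frac{6}{\left(a^{2} + t^{2}\right)^{3}} \, dt = \frac{9 \pi}{8 a^{5}}.$$

Setting $a = \frac{7}{4}$:
$$I = \frac{1152 \pi}{16807}.$$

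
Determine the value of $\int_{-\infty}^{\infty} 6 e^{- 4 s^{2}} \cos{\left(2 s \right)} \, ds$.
$\frac{3 \sqrt{\pi}}{e^{\frac{1}{4}}}$

Define $I(b) = \int_{-\infty}^{\infty} 6 e^{- 4 s^{2}} \cos{\left(b s \right)} \, ds$.

Differentiating under the integral sign,
$$I'(b) = \int_{-\infty}^{\infty} - 6 s e^{- 4 s^{2}} \sin{\left(b s \right)} \, ds.$$

Integrate $\int_{-\infty}^{\infty} s \sin(b s)\, e^{- 4 s^{2}}\, ds$ by parts with $u = \sin(b s)$ and $dv = s\, e^{- 4 s^{2}}\, ds$, giving $v = - \frac{e^{- 4 s^{2}}}{8}$. The boundary term vanishes and
$$\int_{-\infty}^{\infty} s \sin(b s)\, e^{- 4 s^{2}}\, ds = \frac{b}{8} \int_{-\infty}^{\infty} \cos(b s)\, e^{- 4 s^{2}}\, ds,$$
so $I'(b) = - \frac{b}{8}\, I(b)$.

This is a separable first-order ODE; solving with the initial condition $I(0) = \int_{-\infty}^{\infty} 6 e^{- 4 s^{2}}\,ds = 3 \sqrt{\pi}$ gives
$$I(b) = 3 \sqrt{\pi} e^{- \frac{b^{2}}{16}}.$$

Setting $b = 2$:
$$I = \frac{3 \sqrt{\pi}}{e^{\frac{1}{4}}}.$$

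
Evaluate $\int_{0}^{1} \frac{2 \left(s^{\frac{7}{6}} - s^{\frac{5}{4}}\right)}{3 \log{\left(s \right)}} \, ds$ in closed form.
$\log{\left(\frac{26^{\frac{2}{3}}}{9} \right)}$

Introduce a parameter $a$ in the exponent: let $I(a) = \int_{0}^{1} \frac{2 \left(s^{\frac{7}{6}} - s^{a}\right)}{3 \log{\left(s \right)}} \, ds$.

Since $\dfrac{\partial}{\partial a}\,s^{a} = s^{a} \ln s$, the $\ln s$ in the denominator cancels and
$$\frac{dI}{da} = \int_{0}^{1} - \frac{2}{3} s^{a} \, ds = - \frac{2}{3} \left[\frac{s^{a+1}}{a+1}\right]_0^1 = - \frac{2}{3 a + 3}.$$

Integrating with respect to $a$ gives $I(a) = - \frac{2 \log{\left(a + 1 \right)}}{3} - \frac{2 \log{\left(6 \right)}}{3} + \frac{2 \log{\left(13 \right)}}{3} + C$.

At $a = \frac{7}{6}$ the integrand is identically $0$, so $I(\frac{7}{6}) = 0$. The closed form gives $0$, hence $C = 0$.

Setting $a = \frac{5}{4}$:
$$I = \log{\left(\frac{26^{\frac{2}{3}}}{9} \right)}.$$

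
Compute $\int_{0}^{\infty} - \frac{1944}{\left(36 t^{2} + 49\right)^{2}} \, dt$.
$- \frac{81 \pi}{343}$

Begin with the known result
$$J(a) = \int_{0}^{\infty} - \frac{3}{2 \left(a^{2} + t^{2}\right)} \, dt = - \frac{3 \pi}{4 a}.$$

Differentiating under the integral sign with respect to $a$,
$$\frac{dJ}{da} = \int_{0}^{\infty} \frac{3 a}{\left(a^{2} + t^{2}\right)^{2}} \, dt = \frac{3 \pi}{4 a^{2}},$$
so $\int_{0}^{\infty} - \frac{3}{2 \left(a^{2} + t^{2}\right)^{2}} \, dt = - \frac{3 \pi}{8 a^{3}}$.

Setting $a = \frac{7}{6}$:
$$I = - \frac{81 \pi}{343}.$$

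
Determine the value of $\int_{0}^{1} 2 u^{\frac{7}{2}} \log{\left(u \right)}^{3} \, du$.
$- \frac{64}{2187}$

Start from the elementary integral
$$J(a) = \int_{0}^{1} 2 u^{a} \, du = \frac{2}{a + 1}.$$

Differentiating under the integral sign brings down a factor of $\ln u$:
$$\frac{dJ}{da} = \int_{0}^{1} 2 u^{a} \log{\left(u \right)} \, du = - \frac{2}{\left(a + 1\right)^{2}}.$$

Repeating $3$ times in total — each differentiation brings down another $\ln u$ — gives
$$\frac{d^{3}J}{da^{3}} = \int_{0}^{1} 2 u^{a} \log{\left(u \right)}^{3} \, du = - \frac{12}{\left(a + 1\right)^{4}},$$
and the integrand here is exactly the target integrand, so $I = - \frac{12}{\left(a + 1\right)^{4}}$.

Setting $a = \frac{7}{2}$:
$$I = - \frac{64}{2187}.$$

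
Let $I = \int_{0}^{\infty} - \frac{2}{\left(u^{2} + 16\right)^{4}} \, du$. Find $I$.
$- \frac{5 \pi}{262144}$

Start from the standard arctangent integral
$$J(a) = \int_{0}^{\infty} - \frac{2}{a^{2} + u^{2}} \, du = - \frac{\pi}{a}.$$

Differentiating under the integral sign with respect to $a$,
$$\frac{dJ}{da} = \int_{0}^{\infty} \frac{4 a}{\left(a^{2} + u^{2}\right)^{2}} \, du = \frac{\pi}{a^{2}},$$
so $\int_{0}^{\infty} - \frac{2}{\left(a^{2} + u^{2}\right)^{2}} \, du = - \frac{\pi}{2 a^{3}}$.

Repeating — each differentiation of $1/(u^2+a^2)^j$ produces $-2ja/(u^2+a^2)^{j+1}$ — and dividing through by $-2ja$ at each step yields, after $3$ differentiations in total,
$$\int_{0}^{\infty} - \frac{2}{\left(a^{2} + u^{2}\right)^{4}} \, du = - \frac{5 \pi}{16 a^{7}}.$$

Setting $a = 4$:
$$I = - \frac{5 \pi}{262144}.$$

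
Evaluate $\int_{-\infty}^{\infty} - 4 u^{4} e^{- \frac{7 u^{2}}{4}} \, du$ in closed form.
$- \frac{96 \sqrt{7} \sqrt{\pi}}{343}$

Consider the simpler parametrised integral
$$J(a) = \int_{-\infty}^{\infty} - 4 e^{- a u^{2}} \, du = - \frac{4 \sqrt{\pi}}{\sqrt{a}}.$$

Differentiating under the integral sign brings down a factor of $(-u^2)$:
$$\frac{dJ}{da} = \int_{-\infty}^{\infty} 4 u^{2} e^{- a u^{2}} \, du = \frac{2 \sqrt{\pi}}{a^{\frac{3}{2}}}.$$

Repeating twice in total — each differentiation brings down another $(-u^2)$ — gives
$$\frac{d^{2}J}{da^{2}} = \int_{-\infty}^{\infty} - 4 u^{4} e^{- a u^{2}} \, du = - \frac{3 \sqrt{\pi}}{a^{\frac{5}{2}}},$$
and the integrand here is exactly the target integrand, so $I = - \frac{3 \sqrt{\pi}}{a^{\frac{5}{2}}}$.

Setting $a = \frac{7}{4}$:
$$I = - \frac{96 \sqrt{7} \sqrt{\pi}}{343}.$$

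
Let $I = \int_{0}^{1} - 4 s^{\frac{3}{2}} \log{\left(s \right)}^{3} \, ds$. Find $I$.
$\frac{384}{625}$

Begin with the known integral
$$J(a) = \int_{0}^{1} - 4 s^{a} \, ds = - \frac{4}{a + 1}.$$

Differentiating under the integral sign brings down a factor of $\ln s$:
$$\frac{dJ}{da} = \int_{0}^{1} - 4 s^{a} \log{\left(s \right)} \, ds = \frac{4}{\left(a + 1\right)^{2}}.$$

Repeating $3$ times in total — each differentiation brings down another $\ln s$ — gives
$$\frac{d^{3}J}{da^{3}} = \int_{0}^{1} - 4 s^{a} \log{\left(s \right)}^{3} \, ds = \frac{24}{\left(a + 1\right)^{4}},$$
and the integrand here is exactly the target integrand, so $I = \frac{24}{\left(a + 1\right)^{4}}$.

Setting $a = \frac{3}{2}$:
$$I = \frac{384}{625}.$$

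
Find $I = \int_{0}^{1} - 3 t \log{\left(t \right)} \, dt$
$\frac{3}{4}$

Start from the elementary integral
$$J(a) = \int_{0}^{1} - 3 t^{a} \, dt = - \frac{3}{a + 1}.$$

Differentiating under the integral sign brings down a factor of $\ln t$:
$$\frac{dJ}{da} = \int_{0}^{1} - 3 t^{a} \log{\left(t \right)} \, dt = \frac{3}{\left(a + 1\right)^{2}}.$$

The integral on the left is $I$, so $I = \frac{3}{\left(a + 1\right)^{2}}$.

Setting $a = 1$:
$$I = \frac{3}{4}.$$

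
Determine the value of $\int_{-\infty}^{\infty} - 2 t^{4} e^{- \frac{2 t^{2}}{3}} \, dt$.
$- \frac{27 \sqrt{6} \sqrt{\pi}}{16}$

Consider the simpler parametrised integral
$$J(a) = \int_{-\infty}^{\infty} - 2 e^{- a t^{2}} \, dt = - \frac{2 \sqrt{\pi}}{\sqrt{a}}.$$

Differentiating under the integral sign brings down a factor of $(-t^2)$:
$$\frac{dJ}{da} = \int_{-\infty}^{\infty} 2 t^{2} e^{- a t^{2}} \, dt = \frac{\sqrt{\pi}}{a^{\frac{3}{2}}}.$$

Repeating twice in total — each differentiation brings down another $(-t^2)$ — gives
$$\frac{d^{2}J}{da^{2}} = \int_{-\infty}^{\infty} - 2 t^{4} e^{- a t^{2}} \, dt = - \frac{3 \sqrt{\pi}}{2 a^{\frac{5}{2}}},$$
and the integrand here is exactly the target integrand, so $I = - \frac{3 \sqrt{\pi}}{2 a^{\frac{5}{2}}}$.

Setting $a = \frac{2}{3}$:
$$I = - \frac{27 \sqrt{6} \sqrt{\pi}}{16}.$$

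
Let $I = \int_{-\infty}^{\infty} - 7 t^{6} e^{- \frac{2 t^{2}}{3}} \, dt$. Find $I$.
$- \frac{2835 \sqrt{6} \sqrt{\pi}}{128}$

Consider the simpler parametrised integral
$$J(a) = \int_{-\infty}^{\infty} - 7 e^{- a t^{2}} \, dt = - \frac{7 \sqrt{\pi}}{\sqrt{a}}.$$

Differentiating under the integral sign brings down a factor of $(-t^2)$:
$$\frac{dJ}{da} = \int_{-\infty}^{\infty} 7 t^{2} e^{- a t^{2}} \, dt = \frac{7 \sqrt{\pi}}{2 a^{\frac{3}{2}}}.$$

Repeating $3$ times in total — each differentiation brings down another $(-t^2)$ — gives
$$\frac{d^{3}J}{da^{3}} = \int_{-\infty}^{\infty} 7 t^{6} e^{- a t^{2}} \, dt = \frac{105 \sqrt{\pi}}{8 a^{\frac{7}{2}}},$$
and the integrand here is $(-1)^{3}$ times the target integrand, so $I = (-1)^{3}\,\frac{d^{3}J}{da^{3}} = - \frac{105 \sqrt{\pi}}{8 a^{\frac{7}{2}}}$.

Setting $a = \frac{2}{3}$:
$$I = - \frac{2835 \sqrt{6} \sqrt{\pi}}{128}.$$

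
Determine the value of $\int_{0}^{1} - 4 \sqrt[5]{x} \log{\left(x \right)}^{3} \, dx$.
$\frac{625}{54}$

Start from the elementary integral
$$J(a) = \int_{0}^{1} - 4 x^{a} \, dx = - \frac{4}{a + 1}.$$

Differentiating under the integral sign brings down a factor of $\ln x$:
$$\frac{dJ}{da} = \int_{0}^{1} - 4 x^{a} \log{\left(x \right)} \, dx = \frac{4}{\left(a + 1\right)^{2}}.$$

Repeating $3$ times in total — each differentiation brings down another $\ln x$ — gives
$$\frac{d^{3}J}{da^{3}} = \int_{0}^{1} - 4 x^{a} \log{\left(x \right)}^{3} \, dx = \frac{24}{\left(a + 1\right)^{4}},$$
and the integrand here is exactly the target integrand, so $I = \frac{24}{\left(a + 1\right)^{4}}$.

Setting $a = \frac{1}{5}$:
$$I = \frac{625}{54}.$$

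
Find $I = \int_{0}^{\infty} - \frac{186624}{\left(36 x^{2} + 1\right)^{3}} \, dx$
$- 5832 \pi$

Recall the elementary integral
$$J(a) = \int_{0}^{\infty} - \frac{4}{a^{2} + x^{2}} \, dx = - \frac{2 \pi}{a}.$$

Differentiating under the integral sign with respect to $a$,
$$\frac{dJ}{da} = \int_{0}^{\infty} \frac{8 a}{\left(a^{2} + x^{2}\right)^{2}} \, dx = \frac{2 \pi}{a^{2}},$$
so $\int_{0}^{\infty} - \frac{4}{\left(a^{2} + x^{2}\right)^{2}} \, dx = - \frac{\pi}{a^{3}}$.

Repeating — each differentiation of $1/(x^2+a^2)^j$ produces $-2ja/(x^2+a^2)^{j+1}$ — and dividing through by $-2ja$ at each step yields, after $2$ differentiations in total,
$$\int_{0}^{\infty} - \frac{4}{\left(a^{2} + x^{2}\right)^{3}} \, dx = - \frac{3 \pi}{4 a^{5}}.$$

Setting $a = \frac{1}{6}$:
$$I = - 5832 \pi.$$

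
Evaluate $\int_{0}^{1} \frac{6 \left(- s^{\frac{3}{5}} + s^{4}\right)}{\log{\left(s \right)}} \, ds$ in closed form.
$\log{\left(\frac{244140625}{262144} \right)}$

Replace the exponent $\frac{3}{5}$ by a parameter $a$: let $I(a) = \int_{0}^{1} \frac{6 \left(s^{4} - s^{a}\right)}{\log{\left(s \right)}} \, ds$.

Since $\dfrac{\partial}{\partial a}\,s^{a} = s^{a} \ln s$, the $\ln s$ in the denominator cancels and
$$\frac{dI}{da} = \int_{0}^{1} -6 s^{a} \, ds = -6 \left[\frac{s^{a+1}}{a+1}\right]_0^1 = - \frac{6}{a + 1}.$$

Integrating with respect to $a$ gives $I(a) = \log{\left(\frac{15625}{\left(a + 1\right)^{6}} \right)} + C$.

At $a = 4$ the integrand is identically $0$, so $I(4) = 0$. The closed form gives $0$, hence $C = 0$.

Setting $a = \frac{3}{5}$:
$$I = \log{\left(\frac{244140625}{262144} \right)}.$$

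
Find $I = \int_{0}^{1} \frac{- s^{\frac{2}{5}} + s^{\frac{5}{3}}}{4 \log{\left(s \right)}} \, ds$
$\log{\left(\frac{42^{\frac{3}{4}} \sqrt[4]{5}}{21} \right)}$

Consider the one-parameter family: let $I(a) = \int_{0}^{1} \frac{s^{\frac{5}{3}} - s^{a}}{4 \log{\left(s \right)}} \, ds$.

Since $\dfrac{\partial}{\partial a}\,s^{a} = s^{a} \ln s$, the $\ln s$ in the denominator cancels and
$$\frac{dI}{da} = \int_{0}^{1} - \frac{1}{4} s^{a} \, ds = - \frac{1}{4} \left[\frac{s^{a+1}}{a+1}\right]_0^1 = - \frac{1}{4 a + 4}.$$

Integrating with respect to $a$ gives $I(a) = - \frac{\log{\left(a + 1 \right)}}{4} - \frac{\log{\left(6 \right)}}{4} + \log{\left(2 \right)} + C$.

At $a = \frac{5}{3}$ the integrand is identically $0$, so $I(\frac{5}{3}) = 0$. The closed form gives $0$, hence $C = 0$.

Setting $a = \frac{2}{5}$:
$$I = \log{\left(\frac{42^{\frac{3}{4}} \sqrt[4]{5}}{21} \right)}.$$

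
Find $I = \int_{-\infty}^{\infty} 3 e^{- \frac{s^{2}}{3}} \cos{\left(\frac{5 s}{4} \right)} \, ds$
$\frac{3 \sqrt{3} \sqrt{\pi}}{e^{\frac{75}{64}}}$

Treat the cosine frequency as a parameter and define $I(b) = \int_{-\infty}^{\infty} 3 e^{- \frac{s^{2}}{3}} \cos{\left(b s \right)} \, ds$.

Differentiating under the integral sign,
$$I'(b) = \int_{-\infty}^{\infty} - 3 s e^{- \frac{s^{2}}{3}} \sin{\left(b s \right)} \, ds.$$

Integrate $\int_{-\infty}^{\infty} s \sin(b s)\, e^{- \frac{s^{2}}{3}}\, ds$ by parts with $u = \sin(b s)$ and $dv = s\, e^{- \frac{s^{2}}{3}}\, ds$, giving $v = - \frac{3 e^{- \frac{s^{2}}{3}}}{2}$. The boundary term vanishes and
$$\int_{-\infty}^{\infty} s \sin(b s)\, e^{- \frac{s^{2}}{3}}\, ds = \frac{3 b}{2} \int_{-\infty}^{\infty} \cos(b s)\, e^{- \frac{s^{2}}{3}}\, ds,$$
so $I'(b) = - \frac{3 b}{2}\, I(b)$.

This is a separable first-order ODE; solving with the initial condition $I(0) = \int_{-\infty}^{\infty} 3 e^{- \frac{s^{2}}{3}}\,ds = 3 \sqrt{3} \sqrt{\pi}$ gives
$$I(b) = 3 \sqrt{3} \sqrt{\pi} e^{- \frac{3 b^{2}}{4}}.$$

Setting $b = \frac{5}{4}$:
$$I = \frac{3 \sqrt{3} \sqrt{\pi}}{e^{\frac{75}{64}}}.$$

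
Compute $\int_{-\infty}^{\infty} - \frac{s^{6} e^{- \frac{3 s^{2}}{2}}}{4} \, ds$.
$- \frac{5 \sqrt{6} \sqrt{\pi}}{108}$

Start from the elementary integral
$$J(a) = \int_{-\infty}^{\infty} - \frac{e^{- a s^{2}}}{4} \, ds = - \frac{\sqrt{\pi}}{4 \sqrt{a}}.$$

Differentiating under the integral sign brings down a factor of $(-s^2)$:
$$\frac{dJ}{da} = \int_{-\infty}^{\infty} \frac{s^{2} e^{- a s^{2}}}{4} \, ds = \frac{\sqrt{\pi}}{8 a^{\frac{3}{2}}}.$$

Repeating $3$ times in total — each differentiation brings down another $(-s^2)$ — gives
$$\frac{d^{3}J}{da^{3}} = \int_{-\infty}^{\infty} \frac{s^{6} e^{- a s^{2}}}{4} \, ds = \frac{15 \sqrt{\pi}}{32 a^{\frac{7}{2}}},$$
and the integrand here is $(-1)^{3}$ times the target integrand, so $I = (-1)^{3}\,\frac{d^{3}J}{da^{3}} = - \frac{15 \sqrt{\pi}}{32 a^{\frac{7}{2}}}$.

Setting $a = \frac{3}{2}$:
$$I = - \frac{5 \sqrt{6} \sqrt{\pi}}{108}.$$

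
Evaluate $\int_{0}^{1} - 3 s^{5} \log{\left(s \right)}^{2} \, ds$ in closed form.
$- \frac{1}{36}$

Begin with the known integral
$$J(a) = \int_{0}^{1} - 3 s^{a} \, ds = - \frac{3}{a + 1}.$$

Differentiating under the integral sign brings down a factor of $\ln s$:
$$\frac{dJ}{da} = \int_{0}^{1} - 3 s^{a} \log{\left(s \right)} \, ds = \frac{3}{\left(a + 1\right)^{2}}.$$

Repeating twice in total — each differentiation brings down another $\ln s$ — gives
$$\frac{d^{2}J}{da^{2}} = \int_{0}^{1} - 3 s^{a} \log{\left(s \right)}^{2} \, ds = - \frac{6}{\left(a + 1\right)^{3}},$$
and the integrand here is exactly the target integrand, so $I = - \frac{6}{\left(a + 1\right)^{3}}$.

Setting $a = 5$:
$$I = - \frac{1}{36}.$$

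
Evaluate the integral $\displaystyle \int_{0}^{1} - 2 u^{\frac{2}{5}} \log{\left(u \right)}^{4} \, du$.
$- \frac{150000}{16807}$

Consider the simpler parametrised integral
$$J(a) = \int_{0}^{1} - 2 u^{a} \, du = - \frac{2}{a + 1}.$$

Differentiating under the integral sign brings down a factor of $\ln u$:
$$\frac{dJ}{da} = \int_{0}^{1} - 2 u^{a} \log{\left(u \right)} \, du = \frac{2}{\left(a + 1\right)^{2}}.$$

Repeating $4$ times in total — each differentiation brings down another $\ln u$ — gives
$$\frac{d^{4}J}{da^{4}} = \int_{0}^{1} - 2 u^{a} \log{\left(u \right)}^{4} \, du = - \frac{48}{\left(a + 1\right)^{5}},$$
and the integrand here is exactly the target integrand, so $I = - \frac{48}{\left(a + 1\right)^{5}}$.

Setting $a = \frac{2}{5}$:
$$I = - \frac{150000}{16807}.$$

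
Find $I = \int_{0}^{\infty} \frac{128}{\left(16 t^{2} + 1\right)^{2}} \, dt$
$8 \pi$

Begin with the known result
$$J(a) = \int_{0}^{\infty} \frac{1}{2 \left(a^{2} + t^{2}\right)} \, dt = \frac{\pi}{4 a}.$$

Differentiating under the integral sign with respect to $a$,
$$\frac{dJ}{da} = \int_{0}^{\infty} - \frac{a}{\left(a^{2} + t^{2}\right)^{2}} \, dt = - \frac{\pi}{4 a^{2}},$$
so $\int_{0}^{\infty} \frac{1}{2 \left(a^{2} + t^{2}\right)^{2}} \, dt = \frac{\pi}{8 a^{3}}$.

Setting $a = \frac{1}{4}$:
$$I = 8 \pi.$$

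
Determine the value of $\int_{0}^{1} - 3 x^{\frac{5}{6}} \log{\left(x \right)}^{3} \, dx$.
$\frac{23328}{14641}$

Begin with the known integral
$$J(a) = \int_{0}^{1} - 3 x^{a} \, dx = - \frac{3}{a + 1}.$$

Differentiating under the integral sign brings down a factor of $\ln x$:
$$\frac{dJ}{da} = \int_{0}^{1} - 3 x^{a} \log{\left(x \right)} \, dx = \frac{3}{\left(a + 1\right)^{2}}.$$

Repeating $3$ times in total — each differentiation brings down another $\ln x$ — gives
$$\frac{d^{3}J}{da^{3}} = \int_{0}^{1} - 3 x^{a} \log{\left(x \right)}^{3} \, dx = \frac{18}{\left(a + 1\right)^{4}},$$
and the integrand here is exactly the target integrand, so $I = \frac{18}{\left(a + 1\right)^{4}}$.

Setting $a = \frac{5}{6}$:
$$I = \frac{23328}{14641}.$$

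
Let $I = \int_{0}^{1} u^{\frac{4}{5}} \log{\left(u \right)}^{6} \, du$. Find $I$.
$\frac{6250000}{531441}$

Begin with the known integral
$$J(a) = \int_{0}^{1} u^{a} \, du = \frac{1}{a + 1}.$$

Differentiating under the integral sign brings down a factor of $\ln u$:
$$\frac{dJ}{da} = \int_{0}^{1} u^{a} \log{\left(u \right)} \, du = - \frac{1}{\left(a + 1\right)^{2}}.$$

Repeating $6$ times in total — each differentiation brings down another $\ln u$ — gives
$$\frac{d^{6}J}{da^{6}} = \int_{0}^{1} u^{a} \log{\left(u \right)}^{6} \, du = \frac{720}{\left(a + 1\right)^{7}},$$
and the integrand here is exactly the target integrand, so $I = \frac{720}{\left(a + 1\right)^{7}}$.

Setting $a = \frac{4}{5}$:
$$I = \frac{6250000}{531441}.$$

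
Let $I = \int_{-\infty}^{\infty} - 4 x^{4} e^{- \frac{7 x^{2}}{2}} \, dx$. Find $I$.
$- \frac{12 \sqrt{14} \sqrt{\pi}}{343}$

Begin with the known integral
$$J(a) = \int_{-\infty}^{\infty} - 4 e^{- a x^{2}} \, dx = - \frac{4 \sqrt{\pi}}{\sqrt{a}}.$$

Differentiating under the integral sign brings down a factor of $(-x^2)$:
$$\frac{dJ}{da} = \int_{-\infty}^{\infty} 4 x^{2} e^{- a x^{2}} \, dx = \frac{2 \sqrt{\pi}}{a^{\frac{3}{2}}}.$$

Repeating twice in total — each differentiation brings down another $(-x^2)$ — gives
$$\frac{d^{2}J}{da^{2}} = \int_{-\infty}^{\infty} - 4 x^{4} e^{- a x^{2}} \, dx = - \frac{3 \sqrt{\pi}}{a^{\frac{5}{2}}},$$
and the integrand here is exactly the target integrand, so $I = - \frac{3 \sqrt{\pi}}{a^{\frac{5}{2}}}$.

Setting $a = \frac{7}{2}$:
$$I = - \frac{12 \sqrt{14} \sqrt{\pi}}{343}.$$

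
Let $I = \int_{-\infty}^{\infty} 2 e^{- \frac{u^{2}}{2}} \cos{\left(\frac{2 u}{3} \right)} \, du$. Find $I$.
$\frac{2 \sqrt{2} \sqrt{\pi}}{e^{\frac{2}{9}}}$

Let $b$ denote the cosine frequency and define $I(b) = \int_{-\infty}^{\infty} 2 e^{- \frac{u^{2}}{2}} \cos{\left(b u \right)} \, du$.

Differentiating under the integral sign,
$$I'(b) = \int_{-\infty}^{\infty} - 2 u e^{- \frac{u^{2}}{2}} \sin{\left(b u \right)} \, du.$$

Integrate $\int_{-\infty}^{\infty} u \sin(b u)\, e^{- \frac{u^{2}}{2}}\, du$ by parts with $w = \sin(b u)$ and $dv = u\, e^{- \frac{u^{2}}{2}}\, du$, giving $v = - e^{- \frac{u^{2}}{2}}$. The boundary term vanishes and
$$\int_{-\infty}^{\infty} u \sin(b u)\, e^{- \frac{u^{2}}{2}}\, du = b \int_{-\infty}^{\infty} \cos(b u)\, e^{- \frac{u^{2}}{2}}\, du,$$
so $I'(b) = - b\, I(b)$.

This is a separable first-order ODE; solving with the initial condition $I(0) = \int_{-\infty}^{\infty} 2 e^{- \frac{u^{2}}{2}}\,du = 2 \sqrt{2} \sqrt{\pi}$ gives
$$I(b) = 2 \sqrt{2} \sqrt{\pi} e^{- \frac{b^{2}}{2}}.$$

Setting $b = \frac{2}{3}$:
$$I = \frac{2 \sqrt{2} \sqrt{\pi}}{e^{\frac{2}{9}}}.$$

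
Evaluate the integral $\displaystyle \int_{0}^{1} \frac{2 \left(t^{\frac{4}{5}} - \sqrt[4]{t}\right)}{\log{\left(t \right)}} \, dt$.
$\log{\left(\frac{1296}{625} \right)}$

Replace the exponent $\frac{4}{5}$ by a parameter $a$: let $I(a) = \int_{0}^{1} \frac{2 \left(- \sqrt[4]{t} + t^{a}\right)}{\log{\left(t \right)}} \, dt$.

Since $\dfrac{\partial}{\partial a}\,t^{a} = t^{a} \ln t$, the $\ln t$ in the denominator cancels and
$$\frac{dI}{da} = \int_{0}^{1} 2 t^{a} \, dt = 2 \left[\frac{t^{a+1}}{a+1}\right]_0^1 = \frac{2}{a + 1}.$$

Integrating with respect to $a$ gives $I(a) = \log{\left(\frac{16 \left(a + 1\right)^{2}}{25} \right)} + C$.

At $a = \frac{1}{4}$ the integrand is identically $0$, so $I(\frac{1}{4}) = 0$. The closed form gives $0$, hence $C = 0$.

Setting $a = \frac{4}{5}$:
$$I = \log{\left(\frac{1296}{625} \right)}.$$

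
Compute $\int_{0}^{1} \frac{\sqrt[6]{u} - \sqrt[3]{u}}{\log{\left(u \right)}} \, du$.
$- \log{\left(\frac{8}{7} \right)}$

Consider the one-parameter family: let $I(a) = \int_{0}^{1} \frac{\sqrt[6]{u} - u^{a}}{\log{\left(u \right)}} \, du$.

Since $\dfrac{\partial}{\partial a}\,u^{a} = u^{a} \ln u$, the $\ln u$ in the denominator cancels and
$$\frac{dI}{da} = \int_{0}^{1} -1 u^{a} \, du = -1 \left[\frac{u^{a+1}}{a+1}\right]_0^1 = - \frac{1}{a + 1}.$$

Integrating with respect to $a$ gives $I(a) = - \log{\left(\frac{6 a}{7} + \frac{6}{7} \right)} + C$.

At $a = \frac{1}{6}$ the integrand is identically $0$, so $I(\frac{1}{6}) = 0$. The closed form gives $0$, hence $C = 0$.

Setting $a = \frac{1}{3}$:
$$I = - \log{\left(\frac{8}{7} \right)}.$$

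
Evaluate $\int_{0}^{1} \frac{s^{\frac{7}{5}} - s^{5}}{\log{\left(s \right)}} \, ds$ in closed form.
$- \log{\left(5 \right)} + \log{\left(2 \right)}$

Introduce a parameter $a$ in the exponent: let $I(a) = \int_{0}^{1} \frac{s^{\frac{7}{5}} - s^{a}}{\log{\left(s \right)}} \, ds$.

Since $\dfrac{\partial}{\partial a}\,s^{a} = s^{a} \ln s$, the $\ln s$ in the denominator cancels and
$$\frac{dI}{da} = \int_{0}^{1} -1 s^{a} \, ds = -1 \left[\frac{s^{a+1}}{a+1}\right]_0^1 = - \frac{1}{a + 1}.$$

Integrating with respect to $a$ gives $I(a) = - \log{\left(\frac{5 a}{12} + \frac{5}{12} \right)} + C$.

At $a = \frac{7}{5}$ the integrand is identically $0$, so $I(\frac{7}{5}) = 0$. The closed form gives $0$, hence $C = 0$.

Setting $a = 5$:
$$I = - \log{\left(5 \right)} + \log{\left(2 \right)}.$$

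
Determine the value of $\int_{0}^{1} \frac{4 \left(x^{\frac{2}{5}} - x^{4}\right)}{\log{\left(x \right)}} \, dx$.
$\log{\left(\frac{2401}{390625} \right)}$

Replace the exponent $\frac{2}{5}$ by a parameter $a$: let $I(a) = \int_{0}^{1} \frac{4 \left(- x^{4} + x^{a}\right)}{\log{\left(x \right)}} \, dx$.

Since $\dfrac{\partial}{\partial a}\,x^{a} = x^{a} \ln x$, the $\ln x$ in the denominator cancels and
$$\frac{dI}{da} = \int_{0}^{1} 4 x^{a} \, dx = 4 \left[\frac{x^{a+1}}{a+1}\right]_0^1 = \frac{4}{a + 1}.$$

Integrating with respect to $a$ gives $I(a) = \log{\left(\frac{\left(a + 1\right)^{4}}{625} \right)} + C$.

At $a = 4$ the integrand is identically $0$, so $I(4) = 0$. The closed form gives $0$, hence $C = 0$.

Setting $a = \frac{2}{5}$:
$$I = \log{\left(\frac{2401}{390625} \right)}.$$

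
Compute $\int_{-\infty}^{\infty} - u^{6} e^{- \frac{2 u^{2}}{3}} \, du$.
$- \frac{405 \sqrt{6} \sqrt{\pi}}{128}$

Start from the elementary integral
$$J(a) = \int_{-\infty}^{\infty} - e^{- a u^{2}} \, du = - \frac{\sqrt{\pi}}{\sqrt{a}}.$$

Differentiating under the integral sign brings down a factor of $(-u^2)$:
$$\frac{dJ}{da} = \int_{-\infty}^{\infty} u^{2} e^{- a u^{2}} \, du = \frac{\sqrt{\pi}}{2 a^{\frac{3}{2}}}.$$

Repeating $3$ times in total — each differentiation brings down another $(-u^2)$ — gives
$$\frac{d^{3}J}{da^{3}} = \int_{-\infty}^{\infty} u^{6} e^{- a u^{2}} \, du = \frac{15 \sqrt{\pi}}{8 a^{\frac{7}{2}}},$$
and the integrand here is $(-1)^{3}$ times the target integrand, so $I = (-1)^{3}\,\frac{d^{3}J}{da^{3}} = - \frac{15 \sqrt{\pi}}{8 a^{\frac{7}{2}}}$.

Setting $a = \frac{2}{3}$:
$$I = - \frac{405 \sqrt{6} \sqrt{\pi}}{128}.$$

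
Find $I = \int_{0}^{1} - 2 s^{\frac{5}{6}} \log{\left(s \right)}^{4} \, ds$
$- \frac{373248}{161051}$

Consider the simpler parametrised integral
$$J(a) = \int_{0}^{1} - 2 s^{a} \, ds = - \frac{2}{a + 1}.$$

Differentiating under the integral sign brings down a factor of $\ln s$:
$$\frac{dJ}{da} = \int_{0}^{1} - 2 s^{a} \log{\left(s \right)} \, ds = \frac{2}{\left(a + 1\right)^{2}}.$$

Repeating $4$ times in total — each differentiation brings down another $\ln s$ — gives
$$\frac{d^{4}J}{da^{4}} = \int_{0}^{1} - 2 s^{a} \log{\left(s \right)}^{4} \, ds = - \frac{48}{\left(a + 1\right)^{5}},$$
and the integrand here is exactly the target integrand, so $I = - \frac{48}{\left(a + 1\right)^{5}}$.

Setting $a = \frac{5}{6}$:
$$I = - \frac{373248}{161051}.$$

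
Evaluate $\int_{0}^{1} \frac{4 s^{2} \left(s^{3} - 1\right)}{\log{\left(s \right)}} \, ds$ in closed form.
$\log{\left(16 \right)}$

Introduce a parameter $a$ in the exponent: let $I(a) = \int_{0}^{1} \frac{4 \left(- s^{2} + s^{a}\right)}{\log{\left(s \right)}} \, ds$.

Since $\dfrac{\partial}{\partial a}\,s^{a} = s^{a} \ln s$, the $\ln s$ in the denominator cancels and
$$\frac{dI}{da} = \int_{0}^{1} 4 s^{a} \, ds = 4 \left[\frac{s^{a+1}}{a+1}\right]_0^1 = \frac{4}{a + 1}.$$

Integrating with respect to $a$ gives $I(a) = \log{\left(\frac{\left(a + 1\right)^{4}}{81} \right)} + C$.

At $a = 2$ the integrand is identically $0$, so $I(2) = 0$. The closed form gives $0$, hence $C = 0$.

Setting $a = 5$:
$$I = \log{\left(16 \right)}.$$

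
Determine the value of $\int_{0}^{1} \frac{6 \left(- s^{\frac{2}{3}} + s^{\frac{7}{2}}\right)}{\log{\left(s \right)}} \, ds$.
$- \log{\left(\frac{1000000}{387420489} \right)}$

Consider the one-parameter family: let $I(a) = \int_{0}^{1} \frac{6 \left(s^{\frac{7}{2}} - s^{a}\right)}{\log{\left(s \right)}} \, ds$.

Since $\dfrac{\partial}{\partial a}\,s^{a} = s^{a} \ln s$, the $\ln s$ in the denominator cancels and
$$\frac{dI}{da} = \int_{0}^{1} -6 s^{a} \, ds = -6 \left[\frac{s^{a+1}}{a+1}\right]_0^1 = - \frac{6}{a + 1}.$$

Integrating with respect to $a$ gives $I(a) = - \log{\left(\frac{64 \left(a + 1\right)^{6}}{531441} \right)} + C$.

At $a = \frac{7}{2}$ the integrand is identically $0$, so $I(\frac{7}{2}) = 0$. The closed form gives $0$, hence $C = 0$.

Setting $a = \frac{2}{3}$:
$$I = - \log{\left(\frac{1000000}{387420489} \right)}.$$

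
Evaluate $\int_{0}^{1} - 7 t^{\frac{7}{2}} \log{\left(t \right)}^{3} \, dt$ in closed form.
$\frac{224}{2187}$

Consider the simpler parametrised integral
$$J(a) = \int_{0}^{1} - 7 t^{a} \, dt = - \frac{7}{a + 1}.$$

Differentiating under the integral sign brings down a factor of $\ln t$:
$$\frac{dJ}{da} = \int_{0}^{1} - 7 t^{a} \log{\left(t \right)} \, dt = \frac{7}{\left(a + 1\right)^{2}}.$$

Repeating $3$ times in total — each differentiation brings down another $\ln t$ — gives
$$\frac{d^{3}J}{da^{3}} = \int_{0}^{1} - 7 t^{a} \log{\left(t \right)}^{3} \, dt = \frac{42}{\left(a + 1\right)^{4}},$$
and the integrand here is exactly the target integrand, so $I = \frac{42}{\left(a + 1\right)^{4}}$.

Setting $a = \frac{7}{2}$:
$$I = \frac{224}{2187}.$$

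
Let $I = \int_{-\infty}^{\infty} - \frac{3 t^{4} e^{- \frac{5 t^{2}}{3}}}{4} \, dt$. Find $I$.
$- \frac{81 \sqrt{15} \sqrt{\pi}}{2000}$

Start from the elementary integral
$$J(a) = \int_{-\infty}^{\infty} - \frac{3 e^{- a t^{2}}}{4} \, dt = - \frac{3 \sqrt{\pi}}{4 \sqrt{a}}.$$

Differentiating under the integral sign brings down a factor of $(-t^2)$:
$$\frac{dJ}{da} = \int_{-\infty}^{\infty} \frac{3 t^{2} e^{- a t^{2}}}{4} \, dt = \frac{3 \sqrt{\pi}}{8 a^{\frac{3}{2}}}.$$

Repeating twice in total — each differentiation brings down another $(-t^2)$ — gives
$$\frac{d^{2}J}{da^{2}} = \int_{-\infty}^{\infty} - \frac{3 t^{4} e^{- a t^{2}}}{4} \, dt = - \frac{9 \sqrt{\pi}}{16 a^{\frac{5}{2}}},$$
and the integrand here is exactly the target integrand, so $I = - \frac{9 \sqrt{\pi}}{16 a^{\frac{5}{2}}}$.

Setting $a = \frac{5}{3}$:
$$I = - \frac{81 \sqrt{15} \sqrt{\pi}}{2000}.$$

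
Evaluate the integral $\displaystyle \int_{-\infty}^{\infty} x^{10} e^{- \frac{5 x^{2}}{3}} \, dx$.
$\frac{45927 \sqrt{15} \sqrt{\pi}}{100000}$

Begin with the known integral
$$J(a) = \int_{-\infty}^{\infty} e^{- a x^{2}} \, dx = \frac{\sqrt{\pi}}{\sqrt{a}}.$$

Differentiating under the integral sign brings down a factor of $(-x^2)$:
$$\frac{dJ}{da} = \int_{-\infty}^{\infty} - x^{2} e^{- a x^{2}} \, dx = - \frac{\sqrt{\pi}}{2 a^{\frac{3}{2}}}.$$

Repeating $5$ times in total — each differentiation brings down another $(-x^2)$ — gives
$$\frac{d^{5}J}{da^{5}} = \int_{-\infty}^{\infty} - x^{10} e^{- a x^{2}} \, dx = - \frac{945 \sqrt{\pi}}{32 a^{\frac{11}{2}}},$$
and the integrand here is $(-1)^{5}$ times the target integrand, so $I = (-1)^{5}\,\frac{d^{5}J}{da^{5}} = \frac{945 \sqrt{\pi}}{32 a^{\frac{11}{2}}}$.

Setting $a = \frac{5}{3}$:
$$I = \frac{45927 \sqrt{15} \sqrt{\pi}}{100000}.$$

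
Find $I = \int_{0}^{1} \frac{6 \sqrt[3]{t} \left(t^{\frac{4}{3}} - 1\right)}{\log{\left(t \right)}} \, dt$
$\log{\left(64 \right)}$

Replace the exponent $\frac{5}{3}$ by a parameter $a$: let $I(a) = \int_{0}^{1} \frac{6 \left(- \sqrt[3]{t} + t^{a}\right)}{\log{\left(t \right)}} \, dt$.

Since $\dfrac{\partial}{\partial a}\,t^{a} = t^{a} \ln t$, the $\ln t$ in the denominator cancels and
$$\frac{dI}{da} = \int_{0}^{1} 6 t^{a} \, dt = 6 \left[\frac{t^{a+1}}{a+1}\right]_0^1 = \frac{6}{a + 1}.$$

Integrating with respect to $a$ gives $I(a) = \log{\left(\frac{729 \left(a + 1\right)^{6}}{4096} \right)} + C$.

At $a = \frac{1}{3}$ the integrand is identically $0$, so $I(\frac{1}{3}) = 0$. The closed form gives $0$, hence $C = 0$.

Setting $a = \frac{5}{3}$:
$$I = \log{\left(64 \right)}.$$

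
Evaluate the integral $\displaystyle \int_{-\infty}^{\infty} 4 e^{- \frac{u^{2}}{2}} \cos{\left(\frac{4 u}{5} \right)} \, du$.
$\frac{4 \sqrt{2} \sqrt{\pi}}{e^{\frac{8}{25}}}$

Define $I(b) = \int_{-\infty}^{\infty} 4 e^{- \frac{u^{2}}{2}} \cos{\left(b u \right)} \, du$.

Differentiating under the integral sign,
$$I'(b) = \int_{-\infty}^{\infty} - 4 u e^{- \frac{u^{2}}{2}} \sin{\left(b u \right)} \, du.$$

Integrate $\int_{-\infty}^{\infty} u \sin(b u)\, e^{- \frac{u^{2}}{2}}\, du$ by parts with $w = \sin(b u)$ and $dv = u\, e^{- \frac{u^{2}}{2}}\, du$, giving $v = - e^{- \frac{u^{2}}{2}}$. The boundary term vanishes and
$$\int_{-\infty}^{\infty} u \sin(b u)\, e^{- \frac{u^{2}}{2}}\, du = b \int_{-\infty}^{\infty} \cos(b u)\, e^{- \frac{u^{2}}{2}}\, du,$$
so $I'(b) = - b\, I(b)$.

This is a separable first-order ODE; solving with the initial condition $I(0) = \int_{-\infty}^{\infty} 4 e^{- \frac{u^{2}}{2}}\,du = 4 \sqrt{2} \sqrt{\pi}$ gives
$$I(b) = 4 \sqrt{2} \sqrt{\pi} e^{- \frac{b^{2}}{2}}.$$

Setting $b = \frac{4}{5}$:
$$I = \frac{4 \sqrt{2} \sqrt{\pi}}{e^{\frac{8}{25}}}.$$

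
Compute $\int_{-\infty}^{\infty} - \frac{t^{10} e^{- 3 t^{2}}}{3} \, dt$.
$- \frac{35 \sqrt{3} \sqrt{\pi}}{2592}$

Consider the simpler parametrised integral
$$J(a) = \int_{-\infty}^{\infty} - \frac{e^{- a t^{2}}}{3} \, dt = - \frac{\sqrt{\pi}}{3 \sqrt{a}}.$$

Differentiating under the integral sign brings down a factor of $(-t^2)$:
$$\frac{dJ}{da} = \int_{-\infty}^{\infty} \frac{t^{2} e^{- a t^{2}}}{3} \, dt = \frac{\sqrt{\pi}}{6 a^{\frac{3}{2}}}.$$

Repeating $5$ times in total — each differentiation brings down another $(-t^2)$ — gives
$$\frac{d^{5}J}{da^{5}} = \int_{-\infty}^{\infty} \frac{t^{10} e^{- a t^{2}}}{3} \, dt = \frac{315 \sqrt{\pi}}{32 a^{\frac{11}{2}}},$$
and the integrand here is $(-1)^{5}$ times the target integrand, so $I = (-1)^{5}\,\frac{d^{5}J}{da^{5}} = - \frac{315 \sqrt{\pi}}{32 a^{\frac{11}{2}}}$.

Setting $a = 3$:
$$I = - \frac{35 \sqrt{3} \sqrt{\pi}}{2592}.$$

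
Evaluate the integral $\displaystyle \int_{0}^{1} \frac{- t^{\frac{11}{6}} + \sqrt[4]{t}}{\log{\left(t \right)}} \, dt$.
$\log{\left(\frac{15}{34} \right)}$

Introduce a parameter $a$ in the exponent: let $I(a) = \int_{0}^{1} \frac{- t^{\frac{11}{6}} + t^{a}}{\log{\left(t \right)}} \, dt$.

Since $\dfrac{\partial}{\partial a}\,t^{a} = t^{a} \ln t$, the $\ln t$ in the denominator cancels and
$$\frac{dI}{da} = \int_{0}^{1} t^{a} \, dt = \left[\frac{t^{a+1}}{a+1}\right]_0^1 = \frac{1}{a + 1}.$$

Integrating with respect to $a$ gives $I(a) = \log{\left(\frac{6 a}{17} + \frac{6}{17} \right)} + C$.

At $a = \frac{11}{6}$ the integrand is identically $0$, so $I(\frac{11}{6}) = 0$. The closed form gives $0$, hence $C = 0$.

Setting $a = \frac{1}{4}$:
$$I = \log{\left(\frac{15}{34} \right)}.$$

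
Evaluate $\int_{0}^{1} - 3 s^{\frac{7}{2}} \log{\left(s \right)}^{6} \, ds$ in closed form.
$- \frac{10240}{177147}$

Consider the simpler parametrised integral
$$J(a) = \int_{0}^{1} - 3 s^{a} \, ds = - \frac{3}{a + 1}.$$

Differentiating under the integral sign brings down a factor of $\ln s$:
$$\frac{dJ}{da} = \int_{0}^{1} - 3 s^{a} \log{\left(s \right)} \, ds = \frac{3}{\left(a + 1\right)^{2}}.$$

Repeating $6$ times in total — each differentiation brings down another $\ln s$ — gives
$$\frac{d^{6}J}{da^{6}} = \int_{0}^{1} - 3 s^{a} \log{\left(s \right)}^{6} \, ds = - \frac{2160}{\left(a + 1\right)^{7}},$$
and the integrand here is exactly the target integrand, so $I = - \frac{2160}{\left(a + 1\right)^{7}}$.

Setting $a = \frac{7}{2}$:
$$I = - \frac{10240}{177147}.$$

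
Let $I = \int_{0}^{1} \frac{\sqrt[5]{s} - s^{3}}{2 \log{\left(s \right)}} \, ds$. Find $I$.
$\log{\left(\frac{\sqrt{30}}{10} \right)}$

Introduce a parameter $a$ in the exponent: let $I(a) = \int_{0}^{1} \frac{- s^{3} + s^{a}}{2 \log{\left(s \right)}} \, ds$.

Since $\dfrac{\partial}{\partial a}\,s^{a} = s^{a} \ln s$, the $\ln s$ in the denominator cancels and
$$\frac{dI}{da} = \int_{0}^{1} \frac{1}{2} s^{a} \, ds = \frac{1}{2} \left[\frac{s^{a+1}}{a+1}\right]_0^1 = \frac{1}{2 \left(a + 1\right)}.$$

Integrating with respect to $a$ gives $I(a) = \frac{\log{\left(a + 1 \right)}}{2} - \log{\left(2 \right)} + C$.

At $a = 3$ the integrand is identically $0$, so $I(3) = 0$. The closed form gives $0$, hence $C = 0$.

Setting $a = \frac{1}{5}$:
$$I = \log{\left(\frac{\sqrt{30}}{10} \right)}.$$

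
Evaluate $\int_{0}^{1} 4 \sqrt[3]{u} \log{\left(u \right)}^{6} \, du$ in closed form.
$\frac{98415}{256}$

Begin with the known integral
$$J(a) = \int_{0}^{1} 4 u^{a} \, du = \frac{4}{a + 1}.$$

Differentiating under the integral sign brings down a factor of $\ln u$:
$$\frac{dJ}{da} = \int_{0}^{1} 4 u^{a} \log{\left(u \right)} \, du = - \frac{4}{\left(a + 1\right)^{2}}.$$

Repeating $6$ times in total — each differentiation brings down another $\ln u$ — gives
$$\frac{d^{6}J}{da^{6}} = \int_{0}^{1} 4 u^{a} \log{\left(u \right)}^{6} \, du = \frac{2880}{\left(a + 1\right)^{7}},$$
and the integrand here is exactly the target integrand, so $I = \frac{2880}{\left(a + 1\right)^{7}}$.

Setting $a = \frac{1}{3}$:
$$I = \frac{98415}{256}.$$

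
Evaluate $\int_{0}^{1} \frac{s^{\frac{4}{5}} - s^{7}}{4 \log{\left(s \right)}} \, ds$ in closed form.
$\log{\left(\frac{\sqrt[4]{250} \sqrt{3}}{10} \right)}$

Consider the one-parameter family: let $I(a) = \int_{0}^{1} \frac{- s^{7} + s^{a}}{4 \log{\left(s \right)}} \, ds$.

Since $\dfrac{\partial}{\partial a}\,s^{a} = s^{a} \ln s$, the $\ln s$ in the denominator cancels and
$$\frac{dI}{da} = \int_{0}^{1} \frac{1}{4} s^{a} \, ds = \frac{1}{4} \left[\frac{s^{a+1}}{a+1}\right]_0^1 = \frac{1}{4 \left(a + 1\right)}.$$

Integrating with respect to $a$ gives $I(a) = \frac{\log{\left(a + 1 \right)}}{4} - \frac{3 \log{\left(2 \right)}}{4} + C$.

At $a = 7$ the integrand is identically $0$, so $I(7) = 0$. The closed form gives $0$, hence $C = 0$.

Setting $a = \frac{4}{5}$:
$$I = \log{\left(\frac{\sqrt[4]{250} \sqrt{3}}{10} \right)}.$$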